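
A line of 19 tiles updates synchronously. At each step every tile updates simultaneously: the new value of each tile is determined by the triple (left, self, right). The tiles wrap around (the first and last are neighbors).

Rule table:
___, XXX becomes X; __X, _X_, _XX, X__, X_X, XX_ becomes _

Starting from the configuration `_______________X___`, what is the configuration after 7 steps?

____XXXX___________

XXXXXXXXXXXXXX___XX
XXXXXXXXXXXXX__X__X
XXXXXXXXXXXX_______
_XXXXXXXXXX__XXXXX_
__XXXXXXXX____XXX__
X__XXXXXX__XX__X__X
____XXXX___________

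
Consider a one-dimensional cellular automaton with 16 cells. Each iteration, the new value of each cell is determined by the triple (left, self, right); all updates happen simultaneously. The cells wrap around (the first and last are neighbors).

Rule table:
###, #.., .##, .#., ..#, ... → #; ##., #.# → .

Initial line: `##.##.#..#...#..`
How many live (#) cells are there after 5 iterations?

14

#..#..##########
.###############
.##############.
##############.#
#############..#
count of #: 14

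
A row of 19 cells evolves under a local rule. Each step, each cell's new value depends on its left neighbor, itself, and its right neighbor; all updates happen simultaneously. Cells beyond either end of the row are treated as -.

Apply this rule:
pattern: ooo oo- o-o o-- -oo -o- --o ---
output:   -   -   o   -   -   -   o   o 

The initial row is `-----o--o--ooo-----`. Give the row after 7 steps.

oooooooo--o--o----o

step 1: ooooo--o--o----oooo
step 2: ------o--o--ooo----
step 3: oooooo--o--o----ooo
step 4: -------o--o--ooo---
step 5: ooooooo--o--o----oo
step 6: --------o--o--ooo--
step 7: oooooooo--o--o----o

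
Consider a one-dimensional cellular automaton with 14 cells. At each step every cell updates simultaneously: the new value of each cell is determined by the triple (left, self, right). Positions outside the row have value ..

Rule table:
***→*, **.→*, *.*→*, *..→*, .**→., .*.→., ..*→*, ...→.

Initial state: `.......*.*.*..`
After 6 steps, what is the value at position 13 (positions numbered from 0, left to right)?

......*.*.*.*.
.....*.*.*.*.*
....*.*.*.*.*.
...*.*.*.*.*.*
..*.*.*.*.*.*.
.*.*.*.*.*.*.*
position 13 holds *

*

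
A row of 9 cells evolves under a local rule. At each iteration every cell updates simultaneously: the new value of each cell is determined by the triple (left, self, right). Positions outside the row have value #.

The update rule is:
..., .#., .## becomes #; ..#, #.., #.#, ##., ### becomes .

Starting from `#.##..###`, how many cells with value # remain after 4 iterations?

3

..#...#..
..#.#.#..
..#.#.#..  (fixed point — unchanged through iteration 4)
count of #: 3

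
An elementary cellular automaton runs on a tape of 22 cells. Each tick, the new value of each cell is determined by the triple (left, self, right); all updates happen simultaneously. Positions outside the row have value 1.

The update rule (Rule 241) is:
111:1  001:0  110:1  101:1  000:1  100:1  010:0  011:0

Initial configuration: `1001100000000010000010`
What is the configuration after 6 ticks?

1111111001111111110011

tick 1: 1100111111111001111001
tick 2: 1110011111111100111100
tick 3: 1111001111111110011110
tick 4: 1111100111111111001111
tick 5: 1111110011111111100111
tick 6: 1111111001111111110011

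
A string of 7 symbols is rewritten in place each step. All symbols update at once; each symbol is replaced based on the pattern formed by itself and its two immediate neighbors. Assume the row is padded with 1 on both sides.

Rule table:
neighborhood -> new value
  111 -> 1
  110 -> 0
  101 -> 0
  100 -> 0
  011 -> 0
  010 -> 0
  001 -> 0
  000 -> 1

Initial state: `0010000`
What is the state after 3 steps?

step 1: 0000110
step 2: 0110000
step 3: 0000110

0000110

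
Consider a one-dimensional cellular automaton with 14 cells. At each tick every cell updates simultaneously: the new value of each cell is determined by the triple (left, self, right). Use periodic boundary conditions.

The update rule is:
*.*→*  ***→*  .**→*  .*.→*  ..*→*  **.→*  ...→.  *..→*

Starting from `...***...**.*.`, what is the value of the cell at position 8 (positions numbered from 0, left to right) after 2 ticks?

tick 1: ..*****.******
tick 2: **************
position 8 holds *

*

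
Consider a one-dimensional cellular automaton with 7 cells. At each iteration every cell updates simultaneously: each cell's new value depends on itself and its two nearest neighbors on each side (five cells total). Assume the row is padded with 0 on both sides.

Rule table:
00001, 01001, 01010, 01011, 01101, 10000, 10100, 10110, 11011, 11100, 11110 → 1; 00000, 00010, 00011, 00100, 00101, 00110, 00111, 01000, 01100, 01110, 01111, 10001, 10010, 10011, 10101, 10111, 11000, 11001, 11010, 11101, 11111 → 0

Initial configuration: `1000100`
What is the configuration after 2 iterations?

0000100

iteration 1: 0000001
iteration 2: 0000100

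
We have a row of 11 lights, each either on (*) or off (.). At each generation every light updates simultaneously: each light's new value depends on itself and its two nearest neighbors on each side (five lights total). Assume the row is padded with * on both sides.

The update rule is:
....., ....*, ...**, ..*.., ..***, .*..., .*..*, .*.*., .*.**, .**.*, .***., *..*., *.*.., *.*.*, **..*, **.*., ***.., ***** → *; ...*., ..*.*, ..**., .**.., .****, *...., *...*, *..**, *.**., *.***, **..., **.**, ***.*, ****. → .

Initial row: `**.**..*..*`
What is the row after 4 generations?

.******.*.*

.....****.*
..****.....
*.*..*..***
.******.*.*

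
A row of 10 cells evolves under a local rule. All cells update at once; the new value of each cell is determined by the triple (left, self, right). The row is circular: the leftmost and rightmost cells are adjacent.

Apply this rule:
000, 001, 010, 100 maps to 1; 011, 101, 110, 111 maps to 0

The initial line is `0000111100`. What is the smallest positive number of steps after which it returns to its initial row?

1111000011
0000111100

2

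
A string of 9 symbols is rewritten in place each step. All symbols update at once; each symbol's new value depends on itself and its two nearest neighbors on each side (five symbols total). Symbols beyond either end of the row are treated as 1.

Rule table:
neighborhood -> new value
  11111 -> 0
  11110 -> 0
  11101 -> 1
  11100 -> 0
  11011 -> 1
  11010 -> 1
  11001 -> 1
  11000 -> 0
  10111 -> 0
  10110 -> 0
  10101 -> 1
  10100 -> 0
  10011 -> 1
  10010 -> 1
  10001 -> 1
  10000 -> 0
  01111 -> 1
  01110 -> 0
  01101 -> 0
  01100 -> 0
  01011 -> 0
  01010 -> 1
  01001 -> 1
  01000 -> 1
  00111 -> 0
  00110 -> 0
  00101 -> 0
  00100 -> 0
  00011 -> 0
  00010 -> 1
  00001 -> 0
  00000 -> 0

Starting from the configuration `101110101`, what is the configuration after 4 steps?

000110110

step 1: 110011100
step 2: 001100011
step 3: 110001001
step 4: 000110110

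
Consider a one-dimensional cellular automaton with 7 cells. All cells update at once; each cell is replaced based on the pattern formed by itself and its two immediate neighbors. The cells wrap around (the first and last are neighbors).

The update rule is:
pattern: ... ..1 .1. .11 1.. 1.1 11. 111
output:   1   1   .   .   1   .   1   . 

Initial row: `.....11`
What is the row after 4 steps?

...1...

11111.1
....1..
1111.11
...1...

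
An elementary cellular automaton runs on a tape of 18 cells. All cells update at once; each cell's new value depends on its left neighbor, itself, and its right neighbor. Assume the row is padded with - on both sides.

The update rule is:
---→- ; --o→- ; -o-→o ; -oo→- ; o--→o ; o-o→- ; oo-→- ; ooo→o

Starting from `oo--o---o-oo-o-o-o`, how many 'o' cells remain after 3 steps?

--o-oo--o----o-o-o
--o---o-oo---o-o-o
--oo--o---o--o-o-o
count of o: 7

7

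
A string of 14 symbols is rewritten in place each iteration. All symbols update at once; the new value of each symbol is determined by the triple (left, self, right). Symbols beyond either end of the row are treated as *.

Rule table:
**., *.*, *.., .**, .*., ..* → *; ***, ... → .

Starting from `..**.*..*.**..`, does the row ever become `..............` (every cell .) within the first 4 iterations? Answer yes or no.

yes

**************
..............
all cells are . at iteration 2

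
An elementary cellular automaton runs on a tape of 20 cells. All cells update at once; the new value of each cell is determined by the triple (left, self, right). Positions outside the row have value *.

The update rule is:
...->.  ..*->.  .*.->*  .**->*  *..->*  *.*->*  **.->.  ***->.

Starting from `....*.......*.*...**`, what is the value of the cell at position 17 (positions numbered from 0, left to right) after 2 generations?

*...**......****..*.
.*..*.*.....*...*.**
position 17 holds .

.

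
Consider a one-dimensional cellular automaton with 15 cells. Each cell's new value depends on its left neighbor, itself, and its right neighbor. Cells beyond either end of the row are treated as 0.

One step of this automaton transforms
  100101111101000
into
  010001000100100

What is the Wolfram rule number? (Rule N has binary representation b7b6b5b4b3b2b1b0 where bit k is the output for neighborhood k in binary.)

position 6: 111 → 0  (bit 7 = 0)
position 9: 110 → 1  (bit 6 = 1)
position 4: 101 → 0  (bit 5 = 0)
position 1: 100 → 1  (bit 4 = 1)
position 5: 011 → 1  (bit 3 = 1)
position 0: 010 → 0  (bit 2 = 0)
position 2: 001 → 0  (bit 1 = 0)
position 13: 000 → 0  (bit 0 = 0)
bits b7..b0 = 01011000 = 88

88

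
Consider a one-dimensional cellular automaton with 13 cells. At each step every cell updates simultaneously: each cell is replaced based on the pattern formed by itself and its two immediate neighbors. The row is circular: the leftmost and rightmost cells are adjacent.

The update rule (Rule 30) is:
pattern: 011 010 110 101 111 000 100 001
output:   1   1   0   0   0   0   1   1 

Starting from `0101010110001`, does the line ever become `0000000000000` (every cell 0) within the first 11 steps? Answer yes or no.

step 1: 0101010101011
step 2: 0101010101010
step 3: 1101010101011
step 4: 0001010101010
step 5: 0011010101011
step 6: 1110010101010
step 7: 1001110101010
step 8: 1111000101010
step 9: 1000101101010
step 10: 1101101001010
step 11: 1001001111010
step 11 is 1001001111010, still not uniform 0

no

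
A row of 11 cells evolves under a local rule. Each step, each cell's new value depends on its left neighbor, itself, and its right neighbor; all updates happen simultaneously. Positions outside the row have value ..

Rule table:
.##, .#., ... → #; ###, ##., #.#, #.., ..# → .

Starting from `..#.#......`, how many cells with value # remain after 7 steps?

6

#.#.#.#####
#.#.#.#....
#.#.#.#.###
#.#.#.#.#..
#.#.#.#.#.#
#.#.#.#.#.#  (fixed point — unchanged through step 7)
count of #: 6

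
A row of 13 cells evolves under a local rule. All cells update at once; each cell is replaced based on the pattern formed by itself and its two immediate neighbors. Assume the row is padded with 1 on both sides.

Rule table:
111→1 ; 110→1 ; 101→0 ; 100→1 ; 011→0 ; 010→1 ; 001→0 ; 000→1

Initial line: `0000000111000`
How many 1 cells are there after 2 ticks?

10

1111110011110
1111111001110
count of 1: 10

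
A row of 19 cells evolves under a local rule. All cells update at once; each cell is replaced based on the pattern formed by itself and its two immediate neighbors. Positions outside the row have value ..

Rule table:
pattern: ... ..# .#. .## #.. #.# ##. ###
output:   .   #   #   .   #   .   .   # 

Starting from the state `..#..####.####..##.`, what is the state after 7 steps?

.####.##...##.##..#
#.##....#.#.....###
#...#..##.##...#.#.
##.####.....#.##.##
....##.#...##......
...#...##.#..#.....
..###.#...#####....

..###.#...#####....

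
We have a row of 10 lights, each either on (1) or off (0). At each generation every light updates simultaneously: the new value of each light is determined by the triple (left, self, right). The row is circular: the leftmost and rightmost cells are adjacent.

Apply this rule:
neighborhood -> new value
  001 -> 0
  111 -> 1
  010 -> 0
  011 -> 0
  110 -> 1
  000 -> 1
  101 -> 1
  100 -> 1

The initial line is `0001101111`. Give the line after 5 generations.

generation 1: 1100110111
generation 2: 1110011011
generation 3: 1111001101
generation 4: 1111100110
generation 5: 0111110011

0111110011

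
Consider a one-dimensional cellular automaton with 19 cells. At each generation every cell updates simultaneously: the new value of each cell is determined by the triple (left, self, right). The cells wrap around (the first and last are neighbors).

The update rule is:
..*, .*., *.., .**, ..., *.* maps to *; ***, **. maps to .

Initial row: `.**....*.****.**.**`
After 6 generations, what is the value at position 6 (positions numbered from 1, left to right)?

*

**.*******...**.**.
*.**......****.**.*
.**.*******...**.**
**.**......****.**.
*.**.*******...**.*
.**.**......****.**
position 6 holds *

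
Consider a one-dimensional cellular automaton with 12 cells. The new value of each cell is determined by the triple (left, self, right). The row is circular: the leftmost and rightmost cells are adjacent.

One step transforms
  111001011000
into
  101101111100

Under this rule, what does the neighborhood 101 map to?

1

At position 6 the neighborhood is 101; the next row has 1 there.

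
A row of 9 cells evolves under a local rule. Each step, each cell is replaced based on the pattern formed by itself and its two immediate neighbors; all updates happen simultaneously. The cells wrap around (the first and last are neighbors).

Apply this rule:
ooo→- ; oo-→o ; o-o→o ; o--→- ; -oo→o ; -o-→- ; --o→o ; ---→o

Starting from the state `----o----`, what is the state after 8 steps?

o-ooo----

step 1: oooo--ooo
step 2: ---o-oo--
step 3: ooo-ooo-o
step 4: --ooo-ooo
step 5: -oo-ooo-o
step 6: ooooo-oo-
step 7: o---ooooo
step 8: o-ooo----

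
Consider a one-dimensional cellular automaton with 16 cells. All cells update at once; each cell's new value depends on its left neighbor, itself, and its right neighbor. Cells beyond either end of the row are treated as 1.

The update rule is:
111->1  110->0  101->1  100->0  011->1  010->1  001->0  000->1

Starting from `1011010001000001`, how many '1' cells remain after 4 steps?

0110110101011101
1101101111111011
1011011111110111
0110111111101111
count of 1: 13

13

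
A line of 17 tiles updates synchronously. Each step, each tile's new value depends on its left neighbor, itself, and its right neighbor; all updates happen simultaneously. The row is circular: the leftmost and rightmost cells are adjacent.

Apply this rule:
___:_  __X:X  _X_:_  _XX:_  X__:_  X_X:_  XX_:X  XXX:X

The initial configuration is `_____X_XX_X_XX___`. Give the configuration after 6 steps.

____X___X____X___
___X___X____X____
__X___X____X_____
_X___X____X______
X___X____X_______
___X____X_______X

___X____X_______X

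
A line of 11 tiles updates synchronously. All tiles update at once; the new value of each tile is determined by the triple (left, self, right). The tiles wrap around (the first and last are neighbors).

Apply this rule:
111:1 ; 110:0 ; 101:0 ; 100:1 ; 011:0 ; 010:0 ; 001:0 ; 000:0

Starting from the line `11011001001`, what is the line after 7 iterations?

10010010000

10000100100
01000010010
00100001001
10010000100
01001000010
00100100001
10010010000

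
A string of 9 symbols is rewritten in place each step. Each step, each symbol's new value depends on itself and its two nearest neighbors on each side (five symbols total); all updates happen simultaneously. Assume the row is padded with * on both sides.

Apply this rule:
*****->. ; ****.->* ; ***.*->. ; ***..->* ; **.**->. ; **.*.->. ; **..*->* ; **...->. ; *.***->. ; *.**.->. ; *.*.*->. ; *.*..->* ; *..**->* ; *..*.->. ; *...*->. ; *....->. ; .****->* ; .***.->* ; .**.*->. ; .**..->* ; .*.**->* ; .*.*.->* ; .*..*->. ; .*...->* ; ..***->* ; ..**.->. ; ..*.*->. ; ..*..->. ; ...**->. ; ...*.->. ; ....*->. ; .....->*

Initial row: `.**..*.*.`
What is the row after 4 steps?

..**..*.*
**.**..*.
*...**..*
*....****

*....****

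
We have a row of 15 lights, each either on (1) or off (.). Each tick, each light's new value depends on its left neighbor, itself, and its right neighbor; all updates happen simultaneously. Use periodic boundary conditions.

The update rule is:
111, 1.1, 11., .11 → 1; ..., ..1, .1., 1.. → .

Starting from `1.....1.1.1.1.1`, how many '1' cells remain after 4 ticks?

6

1......1.1.1.11
1.......1.1.111
1........1.1111
1.........11111
count of 1: 6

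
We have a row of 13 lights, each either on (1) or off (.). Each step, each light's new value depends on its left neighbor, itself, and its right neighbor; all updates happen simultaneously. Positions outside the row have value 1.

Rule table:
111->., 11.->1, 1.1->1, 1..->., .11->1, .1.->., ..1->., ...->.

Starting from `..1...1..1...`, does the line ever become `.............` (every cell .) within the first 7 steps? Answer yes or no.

yes

.............
all cells are . at step 1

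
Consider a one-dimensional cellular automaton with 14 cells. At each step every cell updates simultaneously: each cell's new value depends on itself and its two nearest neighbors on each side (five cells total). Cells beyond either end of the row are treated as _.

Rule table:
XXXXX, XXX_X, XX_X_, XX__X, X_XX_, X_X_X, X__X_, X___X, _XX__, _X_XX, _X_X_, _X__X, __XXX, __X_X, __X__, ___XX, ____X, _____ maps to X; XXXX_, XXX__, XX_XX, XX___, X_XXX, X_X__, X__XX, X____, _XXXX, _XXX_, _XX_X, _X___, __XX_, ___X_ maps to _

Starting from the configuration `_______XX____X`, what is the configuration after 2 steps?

X_XXX_XX_XXXX_

XXXXXXX_X__X_X
X_XXX_XX_XXXX_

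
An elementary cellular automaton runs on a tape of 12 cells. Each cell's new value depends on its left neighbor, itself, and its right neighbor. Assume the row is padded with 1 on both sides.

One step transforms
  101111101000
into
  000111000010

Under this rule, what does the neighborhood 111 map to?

1

At position 3 the neighborhood is 111; the next row has 1 there.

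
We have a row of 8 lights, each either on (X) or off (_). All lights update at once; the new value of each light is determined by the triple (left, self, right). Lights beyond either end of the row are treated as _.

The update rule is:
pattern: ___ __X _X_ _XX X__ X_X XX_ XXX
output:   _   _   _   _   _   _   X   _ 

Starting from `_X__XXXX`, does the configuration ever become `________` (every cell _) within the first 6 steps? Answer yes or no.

step 1: _______X
step 2: ________
all cells are _ at step 2

yes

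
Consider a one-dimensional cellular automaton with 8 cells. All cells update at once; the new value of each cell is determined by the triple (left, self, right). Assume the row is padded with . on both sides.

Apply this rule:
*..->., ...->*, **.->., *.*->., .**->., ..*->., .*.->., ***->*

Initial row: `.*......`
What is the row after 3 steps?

step 1: ...*****
step 2: **..***.
step 3: .....*..

.....*..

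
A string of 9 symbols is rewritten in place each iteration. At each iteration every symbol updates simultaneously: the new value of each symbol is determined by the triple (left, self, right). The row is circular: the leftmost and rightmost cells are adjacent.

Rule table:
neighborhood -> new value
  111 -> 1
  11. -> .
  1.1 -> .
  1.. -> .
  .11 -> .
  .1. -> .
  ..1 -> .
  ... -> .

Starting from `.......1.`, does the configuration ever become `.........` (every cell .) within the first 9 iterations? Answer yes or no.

yes

iteration 1: .........
all cells are . at iteration 1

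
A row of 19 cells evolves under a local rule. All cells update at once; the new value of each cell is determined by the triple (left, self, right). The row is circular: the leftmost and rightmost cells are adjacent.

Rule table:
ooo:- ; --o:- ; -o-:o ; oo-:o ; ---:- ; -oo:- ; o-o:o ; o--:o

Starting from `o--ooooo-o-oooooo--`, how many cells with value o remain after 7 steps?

oo-----oooo-----oo-
-oo-------oo-----oo
o-oo-------oo-----o
oo-oo-------oo-----
-oo-oo-------oo----
--oo-oo-------oo---
---oo-oo-------oo--
count of o: 6

6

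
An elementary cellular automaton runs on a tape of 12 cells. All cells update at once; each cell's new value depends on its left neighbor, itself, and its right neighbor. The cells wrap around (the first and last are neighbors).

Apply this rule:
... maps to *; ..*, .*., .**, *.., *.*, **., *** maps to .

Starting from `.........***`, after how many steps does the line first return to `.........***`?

.*******....
.........***

2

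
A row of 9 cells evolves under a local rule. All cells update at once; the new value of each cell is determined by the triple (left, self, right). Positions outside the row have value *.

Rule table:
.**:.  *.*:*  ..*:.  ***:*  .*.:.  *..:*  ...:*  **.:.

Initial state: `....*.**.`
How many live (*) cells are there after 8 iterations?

4

***..*..*
**.*..*..
*.*.*..*.
.*.*.*..*
*.*.*.*..
.*.*.*.*.
*.*.*.*.*
.*.*.*.*.
count of *: 4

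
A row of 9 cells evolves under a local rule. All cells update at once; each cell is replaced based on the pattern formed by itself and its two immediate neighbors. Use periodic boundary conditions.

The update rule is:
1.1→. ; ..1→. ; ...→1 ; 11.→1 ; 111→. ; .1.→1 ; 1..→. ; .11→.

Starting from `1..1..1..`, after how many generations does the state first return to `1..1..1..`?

1

1..1..1..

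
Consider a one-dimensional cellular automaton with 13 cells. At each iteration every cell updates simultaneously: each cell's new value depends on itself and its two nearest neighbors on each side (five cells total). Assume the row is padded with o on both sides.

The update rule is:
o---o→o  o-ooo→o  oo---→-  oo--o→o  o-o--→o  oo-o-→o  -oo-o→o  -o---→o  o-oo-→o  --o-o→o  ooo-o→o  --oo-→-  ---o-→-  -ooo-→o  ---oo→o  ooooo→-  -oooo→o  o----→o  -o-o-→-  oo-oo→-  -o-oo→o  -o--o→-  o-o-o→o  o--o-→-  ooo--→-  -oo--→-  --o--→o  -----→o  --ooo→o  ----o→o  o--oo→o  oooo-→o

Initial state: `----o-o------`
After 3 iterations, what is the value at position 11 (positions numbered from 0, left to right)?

o

-oo-o-ooooooo
-ooooooo-----
-oo---o--oooo
position 11 holds o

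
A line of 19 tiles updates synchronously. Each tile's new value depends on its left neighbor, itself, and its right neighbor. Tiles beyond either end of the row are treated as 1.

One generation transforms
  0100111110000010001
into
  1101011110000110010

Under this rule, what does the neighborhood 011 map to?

At position 4 the neighborhood is 011; the next row has 0 there.

0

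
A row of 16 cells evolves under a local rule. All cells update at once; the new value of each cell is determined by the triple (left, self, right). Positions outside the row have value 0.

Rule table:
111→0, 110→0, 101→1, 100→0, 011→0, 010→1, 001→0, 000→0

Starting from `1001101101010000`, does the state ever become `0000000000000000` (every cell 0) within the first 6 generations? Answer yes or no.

1000010011110000
1000010000000000
1000010000000000  (fixed point — unchanged through generation 6)
generation 6 is 1000010000000000, still not uniform 0

no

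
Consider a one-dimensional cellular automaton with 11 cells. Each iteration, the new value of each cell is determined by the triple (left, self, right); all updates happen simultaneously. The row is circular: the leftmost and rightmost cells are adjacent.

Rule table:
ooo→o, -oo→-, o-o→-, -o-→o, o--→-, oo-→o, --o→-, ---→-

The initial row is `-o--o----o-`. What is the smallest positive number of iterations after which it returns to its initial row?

-o--o----o-

1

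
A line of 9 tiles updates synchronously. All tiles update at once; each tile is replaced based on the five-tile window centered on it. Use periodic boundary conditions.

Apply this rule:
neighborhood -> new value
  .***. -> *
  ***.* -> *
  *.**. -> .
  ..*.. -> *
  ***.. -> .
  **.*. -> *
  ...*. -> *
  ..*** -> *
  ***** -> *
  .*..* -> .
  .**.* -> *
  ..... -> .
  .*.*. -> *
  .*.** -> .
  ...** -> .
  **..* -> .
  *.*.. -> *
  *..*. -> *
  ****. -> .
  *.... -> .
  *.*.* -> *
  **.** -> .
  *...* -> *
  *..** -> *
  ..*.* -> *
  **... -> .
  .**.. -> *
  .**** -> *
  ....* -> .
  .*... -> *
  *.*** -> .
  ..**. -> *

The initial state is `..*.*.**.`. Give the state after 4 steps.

.****..*.

*****..*.
.**...**.
***.*.**.
.****..*.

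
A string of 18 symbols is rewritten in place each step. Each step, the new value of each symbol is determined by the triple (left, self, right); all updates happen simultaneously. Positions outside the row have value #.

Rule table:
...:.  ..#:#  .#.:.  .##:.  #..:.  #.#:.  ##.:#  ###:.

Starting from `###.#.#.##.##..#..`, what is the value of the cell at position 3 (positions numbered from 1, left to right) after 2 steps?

.

..#......#..#.#..#
.#......#..#....#.
position 3 holds .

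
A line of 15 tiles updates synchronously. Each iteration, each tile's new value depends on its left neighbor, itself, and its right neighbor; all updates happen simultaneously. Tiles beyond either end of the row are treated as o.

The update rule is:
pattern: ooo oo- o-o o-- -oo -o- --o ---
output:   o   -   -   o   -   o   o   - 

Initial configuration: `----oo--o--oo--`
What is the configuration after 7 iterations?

o--o--ooooo--oo
-ooooo-ooo-oo-o
--ooo---o------
oo-o-o-ooo----o
o--o-o--o-o--o-
-ooo-oooo-oooo-
--o---oo---oo--

--o---oo---oo--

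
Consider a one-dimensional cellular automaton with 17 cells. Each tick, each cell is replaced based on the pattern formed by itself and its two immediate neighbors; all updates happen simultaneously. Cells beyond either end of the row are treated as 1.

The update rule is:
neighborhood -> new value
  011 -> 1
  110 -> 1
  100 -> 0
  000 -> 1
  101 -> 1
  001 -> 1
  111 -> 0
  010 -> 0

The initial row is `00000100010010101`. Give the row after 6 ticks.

01111011111001110

01111001100101011
11001011101010110
01010110110101111
10101111111011000
11011000001111011
01111011111001110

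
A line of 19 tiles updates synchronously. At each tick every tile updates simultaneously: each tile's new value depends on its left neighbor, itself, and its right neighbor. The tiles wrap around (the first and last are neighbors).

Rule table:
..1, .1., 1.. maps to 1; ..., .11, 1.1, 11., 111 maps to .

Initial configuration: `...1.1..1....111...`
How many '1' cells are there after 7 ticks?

tick 1: ..11.11111..1...1..
tick 2: .1........1111.111.
tick 3: 111......1........1
tick 4: ...1....111......1.
tick 5: ..111..1...1....111
tick 6: 11...1111.111..1...
tick 7: ..1.1........1111.1
count of 1: 7

7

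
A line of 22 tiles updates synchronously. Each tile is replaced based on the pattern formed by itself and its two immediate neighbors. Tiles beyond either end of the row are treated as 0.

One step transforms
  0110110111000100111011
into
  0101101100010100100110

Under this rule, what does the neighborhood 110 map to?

At position 2 the neighborhood is 110; the next row has 0 there.

0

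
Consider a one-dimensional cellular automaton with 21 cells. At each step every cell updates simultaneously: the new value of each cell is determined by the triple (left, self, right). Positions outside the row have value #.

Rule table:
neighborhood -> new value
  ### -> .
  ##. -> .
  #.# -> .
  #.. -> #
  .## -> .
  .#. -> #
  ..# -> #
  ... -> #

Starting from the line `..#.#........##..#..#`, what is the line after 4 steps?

###.#########..#####.
.............##......
#############..######
.............##......

.............##......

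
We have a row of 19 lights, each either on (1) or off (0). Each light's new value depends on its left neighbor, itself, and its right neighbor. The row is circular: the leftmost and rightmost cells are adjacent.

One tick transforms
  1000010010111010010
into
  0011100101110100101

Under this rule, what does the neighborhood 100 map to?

At position 1 the neighborhood is 100; the next row has 0 there.

0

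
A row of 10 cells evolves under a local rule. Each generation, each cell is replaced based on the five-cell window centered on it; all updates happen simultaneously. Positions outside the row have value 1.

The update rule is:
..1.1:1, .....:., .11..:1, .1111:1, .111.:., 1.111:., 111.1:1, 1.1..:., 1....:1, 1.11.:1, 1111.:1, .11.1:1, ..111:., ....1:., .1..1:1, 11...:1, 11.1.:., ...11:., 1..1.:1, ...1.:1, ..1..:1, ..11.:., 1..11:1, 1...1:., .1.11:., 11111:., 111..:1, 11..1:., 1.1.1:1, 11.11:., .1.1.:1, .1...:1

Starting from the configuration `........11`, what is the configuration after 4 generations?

.1.11111..

11.......1
1111......
..1111....
.1.11111..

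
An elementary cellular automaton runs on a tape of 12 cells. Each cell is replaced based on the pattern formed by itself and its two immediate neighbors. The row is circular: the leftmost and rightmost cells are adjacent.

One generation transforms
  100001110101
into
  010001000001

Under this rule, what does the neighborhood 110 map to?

0

At position 0 the neighborhood is 110; the next row has 0 there.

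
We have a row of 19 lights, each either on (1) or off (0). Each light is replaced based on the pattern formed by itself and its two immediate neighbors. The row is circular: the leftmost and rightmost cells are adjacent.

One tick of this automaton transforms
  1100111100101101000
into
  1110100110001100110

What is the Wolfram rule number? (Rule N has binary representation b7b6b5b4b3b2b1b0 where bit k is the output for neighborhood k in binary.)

position 5: 111 → 0  (bit 7 = 0)
position 1: 110 → 1  (bit 6 = 1)
position 11: 101 → 0  (bit 5 = 0)
position 2: 100 → 1  (bit 4 = 1)
position 0: 011 → 1  (bit 3 = 1)
position 10: 010 → 0  (bit 2 = 0)
position 3: 001 → 0  (bit 1 = 0)
position 17: 000 → 1  (bit 0 = 1)
bits b7..b0 = 01011001 = 89

89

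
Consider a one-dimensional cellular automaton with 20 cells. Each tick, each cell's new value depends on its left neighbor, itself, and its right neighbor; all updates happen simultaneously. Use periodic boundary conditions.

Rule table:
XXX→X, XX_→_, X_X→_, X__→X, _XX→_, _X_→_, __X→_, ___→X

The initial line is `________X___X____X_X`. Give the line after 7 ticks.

XXXXXXX__XX__XXX____
_XXXXX_X___X__X_XXX_
__XXX___XX__X____X_X
X__X_XX___X__XXX____
_X_____XX__X__X_XXX_
__XXXX___X__X____X_X
X__XX_XX__X__XXX____

X__XX_XX__X__XXX____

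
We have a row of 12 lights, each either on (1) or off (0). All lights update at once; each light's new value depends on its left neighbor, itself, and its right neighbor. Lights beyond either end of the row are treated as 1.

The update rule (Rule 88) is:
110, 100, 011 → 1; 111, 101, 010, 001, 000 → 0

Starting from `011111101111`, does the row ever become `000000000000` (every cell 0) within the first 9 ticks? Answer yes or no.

010000101000
001000000100
100100000010
110010000000
011001000000
011100100000
010110010000
000111001000
100101100100
tick 9 is 100101100100, still not uniform 0

no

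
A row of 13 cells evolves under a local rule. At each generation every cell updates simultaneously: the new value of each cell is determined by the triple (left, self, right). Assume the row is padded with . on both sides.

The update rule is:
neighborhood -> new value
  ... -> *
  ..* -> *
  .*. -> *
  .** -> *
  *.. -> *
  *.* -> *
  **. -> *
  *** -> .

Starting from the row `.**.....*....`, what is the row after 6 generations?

generation 1: *************
generation 2: *...........*
generation 3: *************  (repeats generation 1; period 2)
generation 6: *...........*

*...........*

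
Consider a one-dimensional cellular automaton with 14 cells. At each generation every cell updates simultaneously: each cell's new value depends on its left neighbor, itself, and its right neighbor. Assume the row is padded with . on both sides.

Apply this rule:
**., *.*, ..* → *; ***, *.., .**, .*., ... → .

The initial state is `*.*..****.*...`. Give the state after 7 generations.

generation 1: .*..*...**....
generation 2: *..*...*.*....
generation 3: ..*...*.*.....
generation 4: .*...*.*......
generation 5: *...*.*.......
generation 6: ...*.*........
generation 7: ..*.*.........

..*.*.........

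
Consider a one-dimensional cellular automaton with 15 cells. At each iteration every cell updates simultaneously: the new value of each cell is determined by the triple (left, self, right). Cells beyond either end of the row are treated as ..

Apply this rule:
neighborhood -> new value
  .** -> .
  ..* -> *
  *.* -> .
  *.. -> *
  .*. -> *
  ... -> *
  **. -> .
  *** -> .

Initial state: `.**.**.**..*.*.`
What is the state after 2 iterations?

iteration 1: *........***.**
iteration 2: *********......

*********......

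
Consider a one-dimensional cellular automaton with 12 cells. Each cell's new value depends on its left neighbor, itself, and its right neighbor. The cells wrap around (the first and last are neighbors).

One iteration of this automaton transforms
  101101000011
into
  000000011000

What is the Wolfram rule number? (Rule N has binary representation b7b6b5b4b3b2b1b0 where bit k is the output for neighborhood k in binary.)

1

position 11: 111 → 0  (bit 7 = 0)
position 0: 110 → 0  (bit 6 = 0)
position 1: 101 → 0  (bit 5 = 0)
position 6: 100 → 0  (bit 4 = 0)
position 2: 011 → 0  (bit 3 = 0)
position 5: 010 → 0  (bit 2 = 0)
position 9: 001 → 0  (bit 1 = 0)
position 7: 000 → 1  (bit 0 = 1)
bits b7..b0 = 00000001 = 1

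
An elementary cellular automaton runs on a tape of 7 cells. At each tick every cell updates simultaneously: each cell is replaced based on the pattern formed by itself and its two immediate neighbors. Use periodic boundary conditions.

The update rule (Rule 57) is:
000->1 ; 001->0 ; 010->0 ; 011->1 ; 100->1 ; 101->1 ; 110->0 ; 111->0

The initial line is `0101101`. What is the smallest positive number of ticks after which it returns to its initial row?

tick 1: 1011010
tick 2: 0110101
tick 3: 1101010
tick 4: 1010101
tick 5: 0101011
tick 6: 1010110
tick 7: 0101101

7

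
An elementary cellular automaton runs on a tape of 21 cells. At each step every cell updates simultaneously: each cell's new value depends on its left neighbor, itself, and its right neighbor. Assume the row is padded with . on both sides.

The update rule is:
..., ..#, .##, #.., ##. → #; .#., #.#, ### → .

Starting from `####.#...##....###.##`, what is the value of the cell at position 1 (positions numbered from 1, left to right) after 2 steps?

step 1: #..#..##########.#.##
step 2: .##.###........#...##
position 1 holds .

.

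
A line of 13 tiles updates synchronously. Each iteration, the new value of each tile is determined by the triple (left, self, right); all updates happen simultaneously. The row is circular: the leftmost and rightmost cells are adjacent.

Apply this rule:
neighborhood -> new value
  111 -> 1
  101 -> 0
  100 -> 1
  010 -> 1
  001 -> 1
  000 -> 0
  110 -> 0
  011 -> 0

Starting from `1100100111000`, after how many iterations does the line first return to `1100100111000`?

0011111010101
1101110010101
1000101110100
1101100100111
1000011111011
0100101110001
0111100101011
0011011101000
0100001001100
1110011110010
0101101101110
1100000000101
1010000001100
1011000010011
0000100111101
1001111011001
0110110000110
1000001001001
0100011111110
1110101111101
1100100111000

21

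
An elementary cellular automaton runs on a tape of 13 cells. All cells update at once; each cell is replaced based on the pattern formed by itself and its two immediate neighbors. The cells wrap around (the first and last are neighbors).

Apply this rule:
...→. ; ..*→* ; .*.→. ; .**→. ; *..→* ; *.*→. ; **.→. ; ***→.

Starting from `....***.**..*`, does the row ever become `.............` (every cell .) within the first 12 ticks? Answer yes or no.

tick 1: *..*......**.
tick 2: .**.*....*...
tick 3: *....*..*.*..
tick 4: .*..*.**...**
tick 5: ..**....*.*..
tick 6: .*..*..*...*.
tick 7: *.**.**.*.*.*
tick 8: .............
all cells are . at tick 8

yes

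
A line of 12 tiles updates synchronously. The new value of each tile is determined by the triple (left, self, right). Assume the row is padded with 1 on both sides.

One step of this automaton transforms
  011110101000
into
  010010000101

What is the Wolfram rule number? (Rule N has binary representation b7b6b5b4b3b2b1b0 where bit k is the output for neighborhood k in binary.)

position 2: 111 → 0  (bit 7 = 0)
position 4: 110 → 1  (bit 6 = 1)
position 0: 101 → 0  (bit 5 = 0)
position 9: 100 → 1  (bit 4 = 1)
position 1: 011 → 1  (bit 3 = 1)
position 6: 010 → 0  (bit 2 = 0)
position 11: 001 → 1  (bit 1 = 1)
position 10: 000 → 0  (bit 0 = 0)
bits b7..b0 = 01011010 = 90

90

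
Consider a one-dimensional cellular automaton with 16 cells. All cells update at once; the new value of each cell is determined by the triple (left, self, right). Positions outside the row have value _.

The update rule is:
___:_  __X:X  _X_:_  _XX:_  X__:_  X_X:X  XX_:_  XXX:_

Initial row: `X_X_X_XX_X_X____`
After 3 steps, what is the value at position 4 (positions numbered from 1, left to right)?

X

_X_X_X__X_X_____
X_X_X__X_X______
_X_X__X_X_______
position 4 holds X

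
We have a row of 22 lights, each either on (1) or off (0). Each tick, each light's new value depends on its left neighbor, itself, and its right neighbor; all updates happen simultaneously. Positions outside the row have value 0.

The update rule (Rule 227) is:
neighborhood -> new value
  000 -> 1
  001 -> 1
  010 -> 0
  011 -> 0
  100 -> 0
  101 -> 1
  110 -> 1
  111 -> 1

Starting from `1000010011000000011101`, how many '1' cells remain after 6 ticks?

0011100101011111101110
1101101010101111110110
0110110101010111111010
1011011010101011111100
0101101101010101111101
1010110110101010111110
count of 1: 14

14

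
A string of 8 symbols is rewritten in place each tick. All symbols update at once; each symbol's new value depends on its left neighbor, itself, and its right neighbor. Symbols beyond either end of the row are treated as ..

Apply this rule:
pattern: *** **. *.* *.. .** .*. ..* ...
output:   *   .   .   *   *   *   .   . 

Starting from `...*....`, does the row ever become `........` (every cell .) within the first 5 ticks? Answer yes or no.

no

tick 1: ...**...
tick 2: ...*.*..
tick 3: ...*.**.
tick 4: ...*.*.*
tick 5: ...*.*.*
tick 5 is ...*.*.*, still not uniform .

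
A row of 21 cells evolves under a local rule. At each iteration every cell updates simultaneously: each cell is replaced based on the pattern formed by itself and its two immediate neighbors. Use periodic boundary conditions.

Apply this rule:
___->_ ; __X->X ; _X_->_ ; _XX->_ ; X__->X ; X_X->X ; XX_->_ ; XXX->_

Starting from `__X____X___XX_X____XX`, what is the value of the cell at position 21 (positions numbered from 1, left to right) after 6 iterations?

X

XX_X__X_X_X__X_X__X__
__X_XX_X_X_XX_X_XX_XX
XX_X__X_X_X__X_X__X__  (repeats iteration 1; period 2)
iteration 6: __X_XX_X_X_XX_X_XX_XX
position 21 holds X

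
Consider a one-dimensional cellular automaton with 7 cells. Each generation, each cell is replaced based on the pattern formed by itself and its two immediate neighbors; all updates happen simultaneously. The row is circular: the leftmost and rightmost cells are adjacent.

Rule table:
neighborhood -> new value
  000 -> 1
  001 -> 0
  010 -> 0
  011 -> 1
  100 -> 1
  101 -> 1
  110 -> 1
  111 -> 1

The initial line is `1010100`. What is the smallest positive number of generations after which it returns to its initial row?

generation 1: 0101010
generation 2: 0010101
generation 3: 1001010
generation 4: 0100101
generation 5: 1010010
generation 6: 0101001
generation 7: 1010100

7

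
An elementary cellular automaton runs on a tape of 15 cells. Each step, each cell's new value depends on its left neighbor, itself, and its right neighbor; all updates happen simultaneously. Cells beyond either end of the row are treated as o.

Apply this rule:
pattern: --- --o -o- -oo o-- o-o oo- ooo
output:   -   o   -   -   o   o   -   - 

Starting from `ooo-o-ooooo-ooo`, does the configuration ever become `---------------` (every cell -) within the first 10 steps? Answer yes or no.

---o-o-----o---
o-o-o-o---o-o-o
-o-o-o-o-o-o-o-
o-o-o-o-o-o-o-o
-o-o-o-o-o-o-o-  (repeats step 3; period 2)
step 10: o-o-o-o-o-o-o-o
step 10 is o-o-o-o-o-o-o-o, still not uniform -

no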